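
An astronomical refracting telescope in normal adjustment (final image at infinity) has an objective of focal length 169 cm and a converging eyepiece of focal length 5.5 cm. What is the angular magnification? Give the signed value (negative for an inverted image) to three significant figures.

-30.7

M = -f_obj/f_eye = -169/(5.5) = -30.727.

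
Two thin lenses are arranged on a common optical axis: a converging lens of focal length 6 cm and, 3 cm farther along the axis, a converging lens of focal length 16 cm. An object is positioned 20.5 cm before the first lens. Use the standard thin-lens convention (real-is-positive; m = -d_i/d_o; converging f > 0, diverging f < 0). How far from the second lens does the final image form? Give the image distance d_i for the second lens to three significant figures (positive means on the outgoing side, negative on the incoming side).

4.08 cm

First lens: d_i1 = 1/(1/6 - 1/20.5) = 8.483 cm.
Since 8.483 cm > 3 cm, the first image lies past the second lens and serves as a virtual object: d_o2 = L - d_i1 = -5.483 cm.
Second lens: d_i2 = 1/(1/16 - 1/(-5.483)) = 4.083 cm.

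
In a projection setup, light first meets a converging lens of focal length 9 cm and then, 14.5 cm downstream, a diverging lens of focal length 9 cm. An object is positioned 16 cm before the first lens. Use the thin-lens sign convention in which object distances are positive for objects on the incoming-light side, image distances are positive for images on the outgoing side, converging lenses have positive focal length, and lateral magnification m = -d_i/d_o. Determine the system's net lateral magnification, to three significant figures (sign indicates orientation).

-3.95

Lens 1: 1/d_i1 = 1/f_1 - 1/d_o1 = 1/9 - 1/16 = 0.04861 cm^-1, so d_i1 = 20.571 cm.
m_1 = -(20.571)/16 = -1.2857.
Since 20.571 cm > 14.5 cm, the first image lies past the second lens and serves as a virtual object: d_o2 = L - d_i1 = -6.071 cm.
Lens 2: 1/d_i2 = 1/f_2 - 1/d_o2 = 1/(-9) - 1/(-6.071) = 0.05359 cm^-1, so d_i2 = 18.659 cm.
m_2 = -(18.659)/(-6.071) = 3.0732.
Total m = m_1 x m_2 = (-1.2857)(3.0732) = -3.9512.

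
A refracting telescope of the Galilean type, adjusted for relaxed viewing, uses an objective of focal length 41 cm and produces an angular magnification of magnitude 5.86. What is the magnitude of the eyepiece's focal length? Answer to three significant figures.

|M| = f_obj/|f_eye|, so |f_eye| = f_obj/|M| = 41/5.86 = 6.997 cm.
(The eyepiece is diverging, so its signed focal length is -6.997 cm.)

7.00 cm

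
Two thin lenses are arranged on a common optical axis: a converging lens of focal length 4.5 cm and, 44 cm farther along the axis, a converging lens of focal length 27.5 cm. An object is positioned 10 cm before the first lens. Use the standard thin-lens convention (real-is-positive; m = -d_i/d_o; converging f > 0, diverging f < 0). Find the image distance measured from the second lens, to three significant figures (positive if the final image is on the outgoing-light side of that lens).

118 cm

Applying the thin-lens equation to the first lens, 1/4.5 = 1/10 + 1/d_i1, which gives d_i1 = 8.182 cm.
Object distance for lens 2: d_o2 = 44 - 8.182 = 35.818 cm.
Applying the thin-lens equation again with f_2 = 27.5 cm and d_o2 = 35.818 cm gives d_i2 = 118.415 cm.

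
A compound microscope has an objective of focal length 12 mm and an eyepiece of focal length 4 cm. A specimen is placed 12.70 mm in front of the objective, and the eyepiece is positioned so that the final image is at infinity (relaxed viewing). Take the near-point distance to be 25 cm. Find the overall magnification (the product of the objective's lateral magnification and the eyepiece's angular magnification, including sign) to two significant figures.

-110

Convert to cm: f_obj = 12 mm = 1.2 cm; d_o = 12.70 mm = 1.27 cm.
Objective: 1/d_i = 1/f_obj - 1/d_o = 1/1.2 - 1/1.27 = 0.04593 cm^-1, so d_i = 21.771 cm.
m_obj = -d_i/d_o = -21.771/1.27 = -17.143.
Eyepiece angular magnification (image at infinity): M_eye = D/f_e = 25/4 = 6.250.
Overall M = m_obj x M_eye = (-17.143)(6.250) = -107.14.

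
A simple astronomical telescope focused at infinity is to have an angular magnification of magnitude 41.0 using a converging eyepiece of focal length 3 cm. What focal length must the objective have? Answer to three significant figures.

123 cm

|M| = f_obj/|f_eye|, so f_obj = |M| x |f_eye| = 41.0 x 3 = 123.000 cm.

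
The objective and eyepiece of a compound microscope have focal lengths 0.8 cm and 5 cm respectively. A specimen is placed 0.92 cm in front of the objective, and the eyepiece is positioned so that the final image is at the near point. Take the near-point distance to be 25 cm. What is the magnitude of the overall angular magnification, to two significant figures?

40

Objective: 1/d_i = 1/f_obj - 1/d_o = 1/0.8 - 1/0.92 = 0.16304 cm^-1, so d_i = 6.133 cm.
m_obj = -d_i/d_o = -6.133/0.92 = -6.667.
Eyepiece angular magnification (image at near point): M_eye = 1 + D/f_e = 1 + 25/5 = 6.000.
Overall M = m_obj x M_eye = (-6.667)(6.000) = -40.00.
|M| = 40.00.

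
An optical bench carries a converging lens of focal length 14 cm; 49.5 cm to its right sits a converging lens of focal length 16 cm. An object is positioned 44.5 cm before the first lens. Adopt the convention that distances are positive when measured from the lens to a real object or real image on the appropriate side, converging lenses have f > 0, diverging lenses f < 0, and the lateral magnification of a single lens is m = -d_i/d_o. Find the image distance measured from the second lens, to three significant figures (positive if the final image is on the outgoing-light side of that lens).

35.6 cm

Lens 1: 1/d_i1 = 1/f_1 - 1/d_o1 = 1/14 - 1/44.5 = 0.04896 cm^-1, so d_i1 = 20.426 cm.
Object distance for lens 2: d_o2 = 49.5 - 20.426 = 29.074 cm.
Lens 2: 1/d_i2 = 1/f_2 - 1/d_o2 = 1/16 - 1/(29.074) = 0.02810 cm^-1, so d_i2 = 35.581 cm.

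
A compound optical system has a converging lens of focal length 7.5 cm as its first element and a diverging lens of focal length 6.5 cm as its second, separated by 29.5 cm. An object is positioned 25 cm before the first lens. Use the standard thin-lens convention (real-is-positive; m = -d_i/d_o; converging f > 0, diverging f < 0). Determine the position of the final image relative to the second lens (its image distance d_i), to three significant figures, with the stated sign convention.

First lens: d_i1 = 1/(1/7.5 - 1/25) = 10.714 cm.
The intermediate image is 10.714 cm to the right of lens 1, so d_o2 = L - d_i1 = 29.5 - 10.714 = 18.786 cm.
Second lens: d_i2 = 1/(1/(-6.5) - 1/(18.786)) = -4.829 cm.

-4.83 cm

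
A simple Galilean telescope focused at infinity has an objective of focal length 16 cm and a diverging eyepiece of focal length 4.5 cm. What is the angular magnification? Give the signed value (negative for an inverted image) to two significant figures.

M = -f_obj/f_eye = -16/(-4.5) = 3.556.

3.6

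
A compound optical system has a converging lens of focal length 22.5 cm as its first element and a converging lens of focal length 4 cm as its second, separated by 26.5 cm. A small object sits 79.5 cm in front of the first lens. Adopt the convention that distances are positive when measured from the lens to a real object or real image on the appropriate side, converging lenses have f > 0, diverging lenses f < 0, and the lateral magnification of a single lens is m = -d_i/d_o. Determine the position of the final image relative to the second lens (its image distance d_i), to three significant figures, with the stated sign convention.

First lens: d_i1 = 1/(1/22.5 - 1/79.5) = 31.382 cm.
Since 31.382 cm > 26.5 cm, the first image lies past the second lens and serves as a virtual object: d_o2 = L - d_i1 = -4.882 cm.
Second lens: d_i2 = 1/(1/4 - 1/(-4.882)) = 2.199 cm.

2.20 cm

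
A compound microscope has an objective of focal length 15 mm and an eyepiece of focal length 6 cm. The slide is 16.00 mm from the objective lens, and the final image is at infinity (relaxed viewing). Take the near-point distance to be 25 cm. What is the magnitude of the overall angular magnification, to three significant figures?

62.5

Convert to cm: f_obj = 15 mm = 1.5 cm; d_o = 16.00 mm = 1.60 cm.
Objective: 1/d_i = 1/f_obj - 1/d_o = 1/1.5 - 1/1.60 = 0.04167 cm^-1, so d_i = 24.000 cm.
m_obj = -d_i/d_o = -24.000/1.60 = -15.000.
Eyepiece angular magnification (image at infinity): M_eye = D/f_e = 25/6 = 4.167.
Overall M = m_obj x M_eye = (-15.000)(4.167) = -62.50.
|M| = 62.50.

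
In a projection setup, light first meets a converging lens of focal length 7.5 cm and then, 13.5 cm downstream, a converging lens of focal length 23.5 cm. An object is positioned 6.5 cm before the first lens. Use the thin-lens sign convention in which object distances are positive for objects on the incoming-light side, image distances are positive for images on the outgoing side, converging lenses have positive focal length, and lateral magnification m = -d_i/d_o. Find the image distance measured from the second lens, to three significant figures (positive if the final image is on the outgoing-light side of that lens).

37.8 cm

Lens 1: 1/d_i1 = 1/f_1 - 1/d_o1 = 1/7.5 - 1/6.5 = -0.02051 cm^-1, so d_i1 = -48.750 cm.
The intermediate image is virtual, 48.750 cm to the left of lens 1, so d_o2 = L - d_i1 = 13.5 - (-48.750) = 62.250 cm.
Lens 2: 1/d_i2 = 1/f_2 - 1/d_o2 = 1/23.5 - 1/(62.250) = 0.02649 cm^-1, so d_i2 = 37.752 cm.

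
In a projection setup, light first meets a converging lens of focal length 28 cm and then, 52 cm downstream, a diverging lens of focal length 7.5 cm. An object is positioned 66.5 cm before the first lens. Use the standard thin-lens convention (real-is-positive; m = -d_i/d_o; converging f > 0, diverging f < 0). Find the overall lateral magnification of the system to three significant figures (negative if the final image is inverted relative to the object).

Lens 1: 1/d_i1 = 1/f_1 - 1/d_o1 = 1/28 - 1/66.5 = 0.02068 cm^-1, so d_i1 = 48.364 cm.
m_1 = -(48.364)/66.5 = -0.7273.
Object distance for lens 2: d_o2 = 52 - 48.364 = 3.636 cm.
Lens 2: 1/d_i2 = 1/f_2 - 1/d_o2 = 1/(-7.5) - 1/(3.636) = -0.40833 cm^-1, so d_i2 = -2.449 cm.
m_2 = -(-2.449)/(3.636) = 0.6735.
Total m = m_1 x m_2 = (-0.7273)(0.6735) = -0.4898.

-0.490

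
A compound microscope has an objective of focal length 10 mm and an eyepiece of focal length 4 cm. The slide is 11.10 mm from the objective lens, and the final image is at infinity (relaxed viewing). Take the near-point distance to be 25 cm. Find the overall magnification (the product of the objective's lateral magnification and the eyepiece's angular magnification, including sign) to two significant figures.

Convert to cm: f_obj = 10 mm = 1 cm; d_o = 11.10 mm = 1.11 cm.
Objective: 1/d_i = 1/f_obj - 1/d_o = 1/1 - 1/1.11 = 0.09910 cm^-1, so d_i = 10.091 cm.
m_obj = -d_i/d_o = -10.091/1.11 = -9.091.
Eyepiece angular magnification (image at infinity): M_eye = D/f_e = 25/4 = 6.250.
Overall M = m_obj x M_eye = (-9.091)(6.250) = -56.82.

-57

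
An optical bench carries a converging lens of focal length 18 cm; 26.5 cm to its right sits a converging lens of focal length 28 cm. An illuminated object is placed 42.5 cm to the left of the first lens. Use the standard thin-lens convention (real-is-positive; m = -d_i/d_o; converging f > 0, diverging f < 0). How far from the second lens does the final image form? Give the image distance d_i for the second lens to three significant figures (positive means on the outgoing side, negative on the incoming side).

4.04 cm

First lens: d_i1 = 1/(1/18 - 1/42.5) = 31.224 cm.
Since 31.224 cm > 26.5 cm, the first image lies past the second lens and serves as a virtual object: d_o2 = L - d_i1 = -4.724 cm.
Second lens: d_i2 = 1/(1/28 - 1/(-4.724)) = 4.042 cm.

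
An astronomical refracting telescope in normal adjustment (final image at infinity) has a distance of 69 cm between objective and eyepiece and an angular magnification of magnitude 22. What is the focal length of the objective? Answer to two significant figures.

66 cm

In normal adjustment the tube length equals f_obj + f_eye and |M| = f_obj/f_eye.
So f_obj = 22 f_eye and 22 f_eye + f_eye = 69 cm, giving f_eye = 69/23 = 3.000 cm and f_obj = 66.000 cm.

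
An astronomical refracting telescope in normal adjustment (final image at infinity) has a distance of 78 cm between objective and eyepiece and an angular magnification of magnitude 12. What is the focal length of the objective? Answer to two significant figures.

72 cm

In normal adjustment the tube length equals f_obj + f_eye and |M| = f_obj/f_eye.
So f_obj = 12 f_eye and 12 f_eye + f_eye = 78 cm, giving f_eye = 78/13 = 6.000 cm and f_obj = 72.000 cm.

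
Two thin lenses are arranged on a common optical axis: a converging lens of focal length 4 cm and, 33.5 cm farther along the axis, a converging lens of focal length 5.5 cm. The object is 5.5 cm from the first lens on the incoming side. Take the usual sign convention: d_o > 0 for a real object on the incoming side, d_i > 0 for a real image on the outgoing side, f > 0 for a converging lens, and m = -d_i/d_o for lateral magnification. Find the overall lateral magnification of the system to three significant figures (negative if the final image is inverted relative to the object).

1.10

Lens 1: 1/d_i1 = 1/f_1 - 1/d_o1 = 1/4 - 1/5.5 = 0.06818 cm^-1, so d_i1 = 14.667 cm.
m_1 = -(14.667)/5.5 = -2.6667.
Object distance for lens 2: d_o2 = 33.5 - 14.667 = 18.833 cm.
Lens 2: 1/d_i2 = 1/f_2 - 1/d_o2 = 1/5.5 - 1/(18.833) = 0.12872 cm^-1, so d_i2 = 7.769 cm.
m_2 = -(7.769)/(18.833) = -0.4125.
Overall magnification: m = m_1 m_2 = 1.1000.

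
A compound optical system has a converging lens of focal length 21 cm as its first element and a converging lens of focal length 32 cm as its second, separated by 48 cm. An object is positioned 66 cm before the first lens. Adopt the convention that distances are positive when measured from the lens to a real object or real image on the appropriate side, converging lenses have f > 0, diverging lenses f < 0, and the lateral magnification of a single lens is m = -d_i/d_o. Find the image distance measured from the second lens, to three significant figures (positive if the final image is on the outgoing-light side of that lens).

-37.2 cm

Lens 1: 1/d_i1 = 1/f_1 - 1/d_o1 = 1/21 - 1/66 = 0.03247 cm^-1, so d_i1 = 30.800 cm.
That image sits 17.200 cm in front of the second lens, so d_o2 = 17.200 cm.
Lens 2: 1/d_i2 = 1/f_2 - 1/d_o2 = 1/32 - 1/(17.200) = -0.02689 cm^-1, so d_i2 = -37.189 cm.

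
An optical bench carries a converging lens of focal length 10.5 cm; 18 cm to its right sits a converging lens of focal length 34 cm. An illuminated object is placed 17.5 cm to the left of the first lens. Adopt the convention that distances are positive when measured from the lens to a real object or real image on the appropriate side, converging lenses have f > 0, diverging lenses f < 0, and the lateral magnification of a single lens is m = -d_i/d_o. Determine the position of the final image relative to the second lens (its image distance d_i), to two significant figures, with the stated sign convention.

6.6 cm

Applying the thin-lens equation to the first lens, 1/10.5 = 1/17.5 + 1/d_i1, which gives d_i1 = 26.250 cm.
This image would form 26.250 cm past lens 1, i.e. 8.250 cm beyond lens 2, so it is a virtual object for lens 2: d_o2 = 18 - 26.250 = -8.250 cm.
Applying the thin-lens equation again with f_2 = 34 cm and d_o2 = -8.250 cm gives d_i2 = 6.639 cm.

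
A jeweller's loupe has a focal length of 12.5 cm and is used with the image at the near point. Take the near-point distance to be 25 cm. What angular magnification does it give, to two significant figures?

3.0

M = 1 + D/f = 1 + 25/12.5 = 3.000.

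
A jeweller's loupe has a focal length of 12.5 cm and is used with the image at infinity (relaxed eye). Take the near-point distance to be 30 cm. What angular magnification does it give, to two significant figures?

M = D/f = 30/12.5 = 2.400.

2.4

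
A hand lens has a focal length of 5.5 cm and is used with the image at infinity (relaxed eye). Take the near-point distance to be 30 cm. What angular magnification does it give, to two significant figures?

M = D/f = 30/5.5 = 5.455.

5.5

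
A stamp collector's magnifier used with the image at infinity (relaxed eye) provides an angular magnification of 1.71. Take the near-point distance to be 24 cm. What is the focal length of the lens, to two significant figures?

For the image at infinity, M = D/f.
f = D/M = 24/1.71 = 14.035 cm.

14 cm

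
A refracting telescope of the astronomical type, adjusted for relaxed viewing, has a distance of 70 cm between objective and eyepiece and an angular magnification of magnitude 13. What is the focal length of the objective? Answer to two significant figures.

In normal adjustment the tube length equals f_obj + f_eye and |M| = f_obj/f_eye.
So f_obj = 13 f_eye and 13 f_eye + f_eye = 70 cm, giving f_eye = 70/14 = 5.000 cm and f_obj = 65.000 cm.

65 cm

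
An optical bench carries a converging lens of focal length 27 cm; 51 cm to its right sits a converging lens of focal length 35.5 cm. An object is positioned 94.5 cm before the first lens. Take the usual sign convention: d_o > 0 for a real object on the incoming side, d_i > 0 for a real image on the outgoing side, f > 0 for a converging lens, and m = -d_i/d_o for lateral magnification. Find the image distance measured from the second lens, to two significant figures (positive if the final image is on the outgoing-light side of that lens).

-21 cm

Lens 1: 1/d_i1 = 1/f_1 - 1/d_o1 = 1/27 - 1/94.5 = 0.02646 cm^-1, so d_i1 = 37.800 cm.
That image sits 13.200 cm in front of the second lens, so d_o2 = 13.200 cm.
Lens 2: 1/d_i2 = 1/f_2 - 1/d_o2 = 1/35.5 - 1/(13.200) = -0.04759 cm^-1, so d_i2 = -21.013 cm.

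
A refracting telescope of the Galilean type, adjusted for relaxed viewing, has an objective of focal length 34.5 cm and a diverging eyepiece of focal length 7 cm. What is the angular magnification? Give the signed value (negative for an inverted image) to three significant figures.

4.93

M = -f_obj/f_eye = -34.5/(-7) = 4.929.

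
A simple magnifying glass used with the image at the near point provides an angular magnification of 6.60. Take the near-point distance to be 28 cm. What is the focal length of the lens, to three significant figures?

5.00 cm

For the image at the near point, M = 1 + D/f.
f = D/(M - 1) = 28/(6.6 - 1) = 5.000 cm.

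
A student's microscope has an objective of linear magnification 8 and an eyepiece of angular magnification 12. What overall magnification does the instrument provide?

96

The overall magnification of a compound microscope is the product of the objective and eyepiece magnifications:
M = M_obj x M_eye = 8 x 12 = 96.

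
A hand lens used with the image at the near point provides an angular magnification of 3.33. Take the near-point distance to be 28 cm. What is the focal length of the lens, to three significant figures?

12.0 cm

For the image at the near point, M = 1 + D/f.
f = D/(M - 1) = 28/(3.33 - 1) = 12.017 cm.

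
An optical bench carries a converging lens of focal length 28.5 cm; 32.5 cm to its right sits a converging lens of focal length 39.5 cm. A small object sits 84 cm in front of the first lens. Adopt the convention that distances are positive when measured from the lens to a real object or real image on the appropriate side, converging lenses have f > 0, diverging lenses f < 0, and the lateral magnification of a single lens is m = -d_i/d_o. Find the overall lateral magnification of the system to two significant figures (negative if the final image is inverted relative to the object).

-0.40

First lens: d_i1 = 1/(1/28.5 - 1/84) = 43.135 cm.
m_1 = -(43.135)/84 = -0.5135.
This image would form 43.135 cm past lens 1, i.e. 10.635 cm beyond lens 2, so it is a virtual object for lens 2: d_o2 = 32.5 - 43.135 = -10.635 cm.
Second lens: d_i2 = 1/(1/39.5 - 1/(-10.635)) = 8.379 cm.
m_2 = -(8.379)/(-10.635) = 0.7879.
Total m = m_1 x m_2 = (-0.5135)(0.7879) = -0.4046.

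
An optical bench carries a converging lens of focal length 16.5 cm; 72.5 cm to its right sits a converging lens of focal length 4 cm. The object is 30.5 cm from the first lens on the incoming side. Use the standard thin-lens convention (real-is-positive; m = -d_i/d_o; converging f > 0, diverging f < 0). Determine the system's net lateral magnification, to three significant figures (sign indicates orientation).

Lens 1: 1/d_i1 = 1/f_1 - 1/d_o1 = 1/16.5 - 1/30.5 = 0.02782 cm^-1, so d_i1 = 35.946 cm.
m_1 = -(35.946)/30.5 = -1.1786.
Object distance for lens 2: d_o2 = 72.5 - 35.946 = 36.554 cm.
Lens 2: 1/d_i2 = 1/f_2 - 1/d_o2 = 1/4 - 1/(36.554) = 0.22264 cm^-1, so d_i2 = 4.491 cm.
m_2 = -(4.491)/(36.554) = -0.1229.
The system's lateral magnification is m_1 m_2 = (-1.1786)(-0.1229) = 0.1448.

0.145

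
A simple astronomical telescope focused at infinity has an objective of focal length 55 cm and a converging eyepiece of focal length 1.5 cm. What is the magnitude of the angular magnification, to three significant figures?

36.7

|M| = f_obj/|f_eye| = 55/1.5 = 36.667.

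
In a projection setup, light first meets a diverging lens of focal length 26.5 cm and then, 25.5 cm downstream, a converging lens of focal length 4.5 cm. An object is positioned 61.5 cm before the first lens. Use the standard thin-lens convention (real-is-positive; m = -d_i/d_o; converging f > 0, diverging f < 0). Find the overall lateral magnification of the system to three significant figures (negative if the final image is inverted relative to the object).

-0.0343

Applying the thin-lens equation to the first lens, 1/(-26.5) = 1/61.5 + 1/d_i1, which gives d_i1 = -18.520 cm.
Its lateral magnification is m_1 = -d_i1/d_o1 = -(-18.520)/61.5 = 0.3011.
With d_i1 < 0 the first image is virtual and lies on the object side; the object distance for lens 2 is d_o2 = 25.5 - (-18.520) = 44.020 cm.
Applying the thin-lens equation again with f_2 = 4.5 cm and d_o2 = 44.020 cm gives d_i2 = 5.012 cm.
m_2 = -(5.012)/(44.020) = -0.1139.
Total m = m_1 x m_2 = (0.3011)(-0.1139) = -0.0343.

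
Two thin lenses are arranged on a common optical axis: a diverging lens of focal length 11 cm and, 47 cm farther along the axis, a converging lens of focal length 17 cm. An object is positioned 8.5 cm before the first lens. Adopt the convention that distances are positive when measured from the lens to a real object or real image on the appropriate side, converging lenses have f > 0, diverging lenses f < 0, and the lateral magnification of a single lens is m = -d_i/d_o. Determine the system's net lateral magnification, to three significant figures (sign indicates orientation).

Lens 1: 1/d_i1 = 1/f_1 - 1/d_o1 = 1/(-11) - 1/8.5 = -0.20856 cm^-1, so d_i1 = -4.795 cm.
m_1 = -(-4.795)/8.5 = 0.5641.
With d_i1 < 0 the first image is virtual and lies on the object side; the object distance for lens 2 is d_o2 = 47 - (-4.795) = 51.795 cm.
Lens 2: 1/d_i2 = 1/f_2 - 1/d_o2 = 1/17 - 1/(51.795) = 0.03952 cm^-1, so d_i2 = 25.306 cm.
m_2 = -(25.306)/(51.795) = -0.4886.
Overall magnification: m = m_1 m_2 = -0.2756.

-0.276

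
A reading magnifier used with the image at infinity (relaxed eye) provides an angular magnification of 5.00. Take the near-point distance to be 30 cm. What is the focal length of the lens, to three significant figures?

6.00 cm

For the image at infinity, M = D/f.
f = D/M = 30/5.0 = 6.000 cm.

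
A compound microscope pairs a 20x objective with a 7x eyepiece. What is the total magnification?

140

The overall magnification of a compound microscope is the product of the objective and eyepiece magnifications:
M = M_obj x M_eye = 20 x 7 = 140.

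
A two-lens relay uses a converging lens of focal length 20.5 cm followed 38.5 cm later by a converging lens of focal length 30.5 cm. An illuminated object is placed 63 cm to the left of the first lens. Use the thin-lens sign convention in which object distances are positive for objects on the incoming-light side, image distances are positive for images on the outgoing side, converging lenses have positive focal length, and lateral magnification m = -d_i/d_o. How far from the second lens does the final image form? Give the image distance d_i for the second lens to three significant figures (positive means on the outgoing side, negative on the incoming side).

Applying the thin-lens equation to the first lens, 1/20.5 = 1/63 + 1/d_i1, which gives d_i1 = 30.388 cm.
The intermediate image is 30.388 cm to the right of lens 1, so d_o2 = L - d_i1 = 38.5 - 30.388 = 8.112 cm.
Applying the thin-lens equation again with f_2 = 30.5 cm and d_o2 = 8.112 cm gives d_i2 = -11.051 cm.

-11.1 cm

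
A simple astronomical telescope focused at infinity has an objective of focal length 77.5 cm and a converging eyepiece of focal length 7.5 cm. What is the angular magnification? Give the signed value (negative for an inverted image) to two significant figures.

-10

M = -f_obj/f_eye = -77.5/(7.5) = -10.333.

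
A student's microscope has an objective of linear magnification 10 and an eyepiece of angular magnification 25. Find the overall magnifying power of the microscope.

250

The overall magnification of a compound microscope is the product of the objective and eyepiece magnifications:
M = M_obj x M_eye = 10 x 25 = 250.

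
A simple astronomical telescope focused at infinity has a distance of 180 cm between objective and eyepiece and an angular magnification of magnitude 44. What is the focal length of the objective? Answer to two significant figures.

180 cm

In normal adjustment the tube length equals f_obj + f_eye and |M| = f_obj/f_eye.
So f_obj = 44 f_eye and 44 f_eye + f_eye = 180 cm, giving f_eye = 180/45 = 4.000 cm and f_obj = 176.000 cm.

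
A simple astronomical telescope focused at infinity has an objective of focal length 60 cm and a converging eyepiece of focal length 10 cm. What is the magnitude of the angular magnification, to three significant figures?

6.00

|M| = f_obj/|f_eye| = 60/10 = 6.000.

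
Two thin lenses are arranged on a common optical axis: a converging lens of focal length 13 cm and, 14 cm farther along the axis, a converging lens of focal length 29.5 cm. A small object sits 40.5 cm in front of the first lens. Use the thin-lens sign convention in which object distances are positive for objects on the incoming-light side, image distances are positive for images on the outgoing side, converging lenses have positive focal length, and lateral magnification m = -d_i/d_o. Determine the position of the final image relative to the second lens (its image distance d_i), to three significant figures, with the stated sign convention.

Applying the thin-lens equation to the first lens, 1/13 = 1/40.5 + 1/d_i1, which gives d_i1 = 19.145 cm.
This image would form 19.145 cm past lens 1, i.e. 5.145 cm beyond lens 2, so it is a virtual object for lens 2: d_o2 = 14 - 19.145 = -5.145 cm.
Applying the thin-lens equation again with f_2 = 29.5 cm and d_o2 = -5.145 cm gives d_i2 = 4.381 cm.

4.38 cm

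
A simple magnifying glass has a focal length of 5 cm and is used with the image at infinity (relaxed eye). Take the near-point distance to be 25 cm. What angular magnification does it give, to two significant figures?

M = D/f = 25/5 = 5.000.

5.0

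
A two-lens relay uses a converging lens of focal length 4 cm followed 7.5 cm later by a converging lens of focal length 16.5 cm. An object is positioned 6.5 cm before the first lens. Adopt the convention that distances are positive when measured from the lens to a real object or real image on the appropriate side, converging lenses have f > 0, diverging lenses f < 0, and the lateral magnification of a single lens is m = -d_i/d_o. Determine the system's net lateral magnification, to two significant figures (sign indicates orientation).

First lens: d_i1 = 1/(1/4 - 1/6.5) = 10.400 cm.
m_1 = -(10.400)/6.5 = -1.6000.
Since 10.400 cm > 7.5 cm, the first image lies past the second lens and serves as a virtual object: d_o2 = L - d_i1 = -2.900 cm.
Second lens: d_i2 = 1/(1/16.5 - 1/(-2.900)) = 2.466 cm.
m_2 = -(2.466)/(-2.900) = 0.8505.
Overall magnification: m = m_1 m_2 = -1.3608.

-1.4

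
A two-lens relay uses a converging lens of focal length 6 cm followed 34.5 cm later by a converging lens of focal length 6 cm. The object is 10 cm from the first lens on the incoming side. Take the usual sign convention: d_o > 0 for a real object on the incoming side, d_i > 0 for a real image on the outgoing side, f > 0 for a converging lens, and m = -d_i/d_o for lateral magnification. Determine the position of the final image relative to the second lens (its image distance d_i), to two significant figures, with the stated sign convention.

8.7 cm

First lens: d_i1 = 1/(1/6 - 1/10) = 15.000 cm.
That image sits 19.500 cm in front of the second lens, so d_o2 = 19.500 cm.
Second lens: d_i2 = 1/(1/6 - 1/(19.500)) = 8.667 cm.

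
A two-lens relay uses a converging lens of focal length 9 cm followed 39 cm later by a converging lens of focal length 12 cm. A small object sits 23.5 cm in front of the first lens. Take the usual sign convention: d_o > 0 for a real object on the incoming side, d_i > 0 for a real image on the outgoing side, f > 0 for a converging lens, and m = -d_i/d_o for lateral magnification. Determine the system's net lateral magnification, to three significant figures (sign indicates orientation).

0.600

Applying the thin-lens equation to the first lens, 1/9 = 1/23.5 + 1/d_i1, which gives d_i1 = 14.586 cm.
Its lateral magnification is m_1 = -d_i1/d_o1 = -(14.586)/23.5 = -0.6207.
That image sits 24.414 cm in front of the second lens, so d_o2 = 24.414 cm.
Applying the thin-lens equation again with f_2 = 12 cm and d_o2 = 24.414 cm gives d_i2 = 23.600 cm.
m_2 = -(23.600)/(24.414) = -0.9667.
Total m = m_1 x m_2 = (-0.6207)(-0.9667) = 0.6000.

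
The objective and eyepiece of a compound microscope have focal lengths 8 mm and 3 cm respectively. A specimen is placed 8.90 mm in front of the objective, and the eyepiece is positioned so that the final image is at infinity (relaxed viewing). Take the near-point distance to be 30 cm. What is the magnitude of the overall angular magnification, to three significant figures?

88.9

Convert to cm: f_obj = 8 mm = 0.8 cm; d_o = 8.90 mm = 0.89 cm.
Objective: 1/d_i = 1/f_obj - 1/d_o = 1/0.8 - 1/0.89 = 0.12640 cm^-1, so d_i = 7.911 cm.
m_obj = -d_i/d_o = -7.911/0.89 = -8.889.
Eyepiece angular magnification (image at infinity): M_eye = D/f_e = 30/3 = 10.000.
Overall M = m_obj x M_eye = (-8.889)(10.000) = -88.89.
|M| = 88.89.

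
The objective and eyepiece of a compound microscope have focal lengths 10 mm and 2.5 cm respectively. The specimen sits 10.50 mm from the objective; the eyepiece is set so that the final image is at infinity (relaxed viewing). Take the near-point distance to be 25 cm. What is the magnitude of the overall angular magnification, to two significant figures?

200

Convert to cm: f_obj = 10 mm = 1 cm; d_o = 10.50 mm = 1.05 cm.
Objective: 1/d_i = 1/f_obj - 1/d_o = 1/1 - 1/1.05 = 0.04762 cm^-1, so d_i = 21.000 cm.
m_obj = -d_i/d_o = -21.000/1.05 = -20.000.
Eyepiece angular magnification (image at infinity): M_eye = D/f_e = 25/2.5 = 10.000.
Overall M = m_obj x M_eye = (-20.000)(10.000) = -200.00.
|M| = 200.00.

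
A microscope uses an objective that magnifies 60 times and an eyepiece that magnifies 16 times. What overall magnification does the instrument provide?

The overall magnification of a compound microscope is the product of the objective and eyepiece magnifications:
M = M_obj x M_eye = 60 x 16 = 960.

960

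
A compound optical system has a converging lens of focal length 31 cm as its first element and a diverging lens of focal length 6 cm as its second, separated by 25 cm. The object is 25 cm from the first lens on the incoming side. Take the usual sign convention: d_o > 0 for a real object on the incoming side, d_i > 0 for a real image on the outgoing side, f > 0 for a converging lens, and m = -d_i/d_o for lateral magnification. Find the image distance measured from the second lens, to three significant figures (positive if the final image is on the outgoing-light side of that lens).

Lens 1: 1/d_i1 = 1/f_1 - 1/d_o1 = 1/31 - 1/25 = -0.00774 cm^-1, so d_i1 = -129.167 cm.
With d_i1 < 0 the first image is virtual and lies on the object side; the object distance for lens 2 is d_o2 = 25 - (-129.167) = 154.167 cm.
Lens 2: 1/d_i2 = 1/f_2 - 1/d_o2 = 1/(-6) - 1/(154.167) = -0.17315 cm^-1, so d_i2 = -5.775 cm.

-5.78 cm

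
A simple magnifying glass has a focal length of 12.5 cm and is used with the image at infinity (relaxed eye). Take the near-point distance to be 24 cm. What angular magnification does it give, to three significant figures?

M = D/f = 24/12.5 = 1.920.

1.92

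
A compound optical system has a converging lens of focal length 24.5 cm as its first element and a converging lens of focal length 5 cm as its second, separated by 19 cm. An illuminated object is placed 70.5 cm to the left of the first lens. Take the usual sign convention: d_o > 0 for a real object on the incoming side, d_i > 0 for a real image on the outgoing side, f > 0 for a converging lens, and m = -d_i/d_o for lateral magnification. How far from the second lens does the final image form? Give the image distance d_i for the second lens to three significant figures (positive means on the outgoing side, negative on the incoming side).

First lens: d_i1 = 1/(1/24.5 - 1/70.5) = 37.549 cm.
Since 37.549 cm > 19 cm, the first image lies past the second lens and serves as a virtual object: d_o2 = L - d_i1 = -18.549 cm.
Second lens: d_i2 = 1/(1/5 - 1/(-18.549)) = 3.938 cm.

3.94 cm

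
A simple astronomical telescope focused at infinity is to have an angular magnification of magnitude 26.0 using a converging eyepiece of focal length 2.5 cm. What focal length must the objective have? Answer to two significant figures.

|M| = f_obj/|f_eye|, so f_obj = |M| x |f_eye| = 26.0 x 2.5 = 65.000 cm.

65 cm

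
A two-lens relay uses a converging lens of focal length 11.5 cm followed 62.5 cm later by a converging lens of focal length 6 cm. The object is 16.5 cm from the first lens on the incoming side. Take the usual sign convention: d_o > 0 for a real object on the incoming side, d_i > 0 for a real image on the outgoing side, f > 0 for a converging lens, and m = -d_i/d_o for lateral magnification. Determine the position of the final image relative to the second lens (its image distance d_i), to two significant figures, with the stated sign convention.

First lens: d_i1 = 1/(1/11.5 - 1/16.5) = 37.950 cm.
The intermediate image is 37.950 cm to the right of lens 1, so d_o2 = L - d_i1 = 62.5 - 37.950 = 24.550 cm.
Second lens: d_i2 = 1/(1/6 - 1/(24.550)) = 7.941 cm.

7.9 cm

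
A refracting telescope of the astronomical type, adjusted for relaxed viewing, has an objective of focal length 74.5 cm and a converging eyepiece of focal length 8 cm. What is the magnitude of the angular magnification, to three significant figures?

9.31

|M| = f_obj/|f_eye| = 74.5/8 = 9.312.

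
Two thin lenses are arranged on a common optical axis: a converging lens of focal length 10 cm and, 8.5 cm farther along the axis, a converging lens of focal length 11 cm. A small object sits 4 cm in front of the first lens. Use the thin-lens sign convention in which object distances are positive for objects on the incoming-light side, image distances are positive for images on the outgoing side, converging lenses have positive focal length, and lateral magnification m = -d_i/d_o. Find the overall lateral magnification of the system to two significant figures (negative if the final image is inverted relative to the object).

Lens 1: 1/d_i1 = 1/f_1 - 1/d_o1 = 1/10 - 1/4 = -0.15000 cm^-1, so d_i1 = -6.667 cm.
m_1 = -(-6.667)/4 = 1.6667.
With d_i1 < 0 the first image is virtual and lies on the object side; the object distance for lens 2 is d_o2 = 8.5 - (-6.667) = 15.167 cm.
Lens 2: 1/d_i2 = 1/f_2 - 1/d_o2 = 1/11 - 1/(15.167) = 0.02498 cm^-1, so d_i2 = 40.040 cm.
m_2 = -(40.040)/(15.167) = -2.6400.
Total m = m_1 x m_2 = (1.6667)(-2.6400) = -4.4000.

-4.4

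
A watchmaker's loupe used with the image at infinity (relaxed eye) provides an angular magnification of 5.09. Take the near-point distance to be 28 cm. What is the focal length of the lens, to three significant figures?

5.50 cm

For the image at infinity, M = D/f.
f = D/M = 28/5.09 = 5.501 cm.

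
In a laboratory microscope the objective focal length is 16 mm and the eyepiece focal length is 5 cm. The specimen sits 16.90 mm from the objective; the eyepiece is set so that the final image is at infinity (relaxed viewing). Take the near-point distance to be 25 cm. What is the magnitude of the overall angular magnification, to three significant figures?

88.9

Convert to cm: f_obj = 16 mm = 1.6 cm; d_o = 16.90 mm = 1.69 cm.
Objective: 1/d_i = 1/f_obj - 1/d_o = 1/1.6 - 1/1.69 = 0.03328 cm^-1, so d_i = 30.044 cm.
m_obj = -d_i/d_o = -30.044/1.69 = -17.778.
Eyepiece angular magnification (image at infinity): M_eye = D/f_e = 25/5 = 5.000.
Overall M = m_obj x M_eye = (-17.778)(5.000) = -88.89.
|M| = 88.89.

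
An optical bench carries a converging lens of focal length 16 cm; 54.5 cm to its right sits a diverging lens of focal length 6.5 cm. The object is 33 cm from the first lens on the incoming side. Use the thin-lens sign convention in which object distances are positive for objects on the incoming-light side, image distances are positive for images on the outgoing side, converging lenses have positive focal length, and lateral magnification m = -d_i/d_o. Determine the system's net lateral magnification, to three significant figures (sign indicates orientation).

Applying the thin-lens equation to the first lens, 1/16 = 1/33 + 1/d_i1, which gives d_i1 = 31.059 cm.
Its lateral magnification is m_1 = -d_i1/d_o1 = -(31.059)/33 = -0.9412.
The intermediate image is 31.059 cm to the right of lens 1, so d_o2 = L - d_i1 = 54.5 - 31.059 = 23.441 cm.
Applying the thin-lens equation again with f_2 = -6.5 cm and d_o2 = 23.441 cm gives d_i2 = -5.089 cm.
m_2 = -(-5.089)/(23.441) = 0.2171.
The system's lateral magnification is m_1 m_2 = (-0.9412)(0.2171) = -0.2043.

-0.204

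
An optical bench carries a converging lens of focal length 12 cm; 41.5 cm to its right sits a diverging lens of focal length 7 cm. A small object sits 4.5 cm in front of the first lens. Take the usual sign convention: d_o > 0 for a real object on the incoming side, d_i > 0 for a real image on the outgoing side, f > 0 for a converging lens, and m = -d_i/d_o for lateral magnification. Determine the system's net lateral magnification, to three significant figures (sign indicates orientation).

0.201

Lens 1: 1/d_i1 = 1/f_1 - 1/d_o1 = 1/12 - 1/4.5 = -0.13889 cm^-1, so d_i1 = -7.200 cm.
m_1 = -(-7.200)/4.5 = 1.6000.
With d_i1 < 0 the first image is virtual and lies on the object side; the object distance for lens 2 is d_o2 = 41.5 - (-7.200) = 48.700 cm.
Lens 2: 1/d_i2 = 1/f_2 - 1/d_o2 = 1/(-7) - 1/(48.700) = -0.16339 cm^-1, so d_i2 = -6.120 cm.
m_2 = -(-6.120)/(48.700) = 0.1257.
Total m = m_1 x m_2 = (1.6000)(0.1257) = 0.2011.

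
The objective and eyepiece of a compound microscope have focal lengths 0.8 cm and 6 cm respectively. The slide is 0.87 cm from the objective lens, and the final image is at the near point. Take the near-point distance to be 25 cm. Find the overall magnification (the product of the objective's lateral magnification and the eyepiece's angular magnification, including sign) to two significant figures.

Objective: 1/d_i = 1/f_obj - 1/d_o = 1/0.8 - 1/0.87 = 0.10057 cm^-1, so d_i = 9.943 cm.
m_obj = -d_i/d_o = -9.943/0.87 = -11.429.
Eyepiece angular magnification (image at near point): M_eye = 1 + D/f_e = 1 + 25/6 = 5.167.
Overall M = m_obj x M_eye = (-11.429)(5.167) = -59.05.

-59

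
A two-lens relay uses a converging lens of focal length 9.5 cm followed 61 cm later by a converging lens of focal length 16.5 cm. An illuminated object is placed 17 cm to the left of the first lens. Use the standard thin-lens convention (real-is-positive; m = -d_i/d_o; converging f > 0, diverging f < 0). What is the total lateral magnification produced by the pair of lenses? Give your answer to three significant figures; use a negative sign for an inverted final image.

First lens: d_i1 = 1/(1/9.5 - 1/17) = 21.533 cm.
m_1 = -(21.533)/17 = -1.2667.
Object distance for lens 2: d_o2 = 61 - 21.533 = 39.467 cm.
Second lens: d_i2 = 1/(1/16.5 - 1/(39.467)) = 28.354 cm.
m_2 = -(28.354)/(39.467) = -0.7184.
The system's lateral magnification is m_1 m_2 = (-1.2667)(-0.7184) = 0.9100.

0.910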